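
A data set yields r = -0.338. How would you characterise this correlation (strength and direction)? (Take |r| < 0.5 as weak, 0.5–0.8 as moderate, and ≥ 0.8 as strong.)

r = -0.338 < 0 so the relationship is negative.
|r| = 0.338, which falls in the weak range.

weak negative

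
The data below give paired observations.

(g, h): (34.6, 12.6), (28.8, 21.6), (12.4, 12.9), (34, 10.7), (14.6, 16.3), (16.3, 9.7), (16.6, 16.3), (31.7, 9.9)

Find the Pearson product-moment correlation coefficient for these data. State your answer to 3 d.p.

n = 8, Σg = 189, Σh = 110, Σg² = 5095.66, Σh² = 1629.7, Σgh = 2562.3
nΣgh − ΣgΣh = 20498.4 − 20790 = -291.6
nΣg² − (Σg)² = 40765.28 − 35721 = 5044.28; nΣh² − (Σh)² = 13037.6 − 12100 = 937.6
r = -291.6 / √(5044.28 × 937.6) = -291.6 / 2174.7453 ≈ -0.134

-0.134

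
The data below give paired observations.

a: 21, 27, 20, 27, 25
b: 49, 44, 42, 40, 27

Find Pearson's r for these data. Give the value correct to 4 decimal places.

n = 5, Σa = 120, Σb = 202, Σa² = 2924, Σb² = 8430, Σab = 4812
nΣab − ΣaΣb = 24060 − 24240 = -180
nΣa² − (Σa)² = 14620 − 14400 = 220; nΣb² − (Σb)² = 42150 − 40804 = 1346
r = -180 / √(220 × 1346) = -180 / 544.1691 ≈ -0.3308

-0.3308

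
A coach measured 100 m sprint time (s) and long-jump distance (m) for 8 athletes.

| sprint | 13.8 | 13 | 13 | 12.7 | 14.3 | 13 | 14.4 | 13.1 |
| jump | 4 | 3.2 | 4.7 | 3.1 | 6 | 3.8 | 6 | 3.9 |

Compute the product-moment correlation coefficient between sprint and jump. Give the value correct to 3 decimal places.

0.867

n = 8, Σx = 107.3, Σy = 34.7, Σx² = 1442.19, Σy² = 159.59, Σxy = 469.96
nΣxy − ΣxΣy = 3759.68 − 3723.31 = 36.37
nΣx² − (Σx)² = 11537.52 − 11513.29 = 24.23; nΣy² − (Σy)² = 1276.72 − 1204.09 = 72.63
r = 36.37 / √(24.23 × 72.63) = 36.37 / 41.9503 ≈ 0.867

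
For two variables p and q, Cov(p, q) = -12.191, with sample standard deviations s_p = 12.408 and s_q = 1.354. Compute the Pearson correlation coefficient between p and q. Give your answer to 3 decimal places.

-0.726

r = Cov(p,q) / (s_p · s_q) = -12.191 / (12.408 × 1.354)
  = -12.191 / 16.8004 ≈ -0.726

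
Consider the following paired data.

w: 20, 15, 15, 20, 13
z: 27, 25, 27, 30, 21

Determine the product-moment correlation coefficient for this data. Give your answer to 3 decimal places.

n = 5, Σw = 83, Σz = 130, Σw² = 1419, Σz² = 3424, Σwz = 2193
nΣwz − ΣwΣz = 10965 − 10790 = 175
nΣw² − (Σw)² = 7095 − 6889 = 206; nΣz² − (Σz)² = 17120 − 16900 = 220
r = 175 / √(206 × 220) = 175 / 212.8849 ≈ 0.822

0.822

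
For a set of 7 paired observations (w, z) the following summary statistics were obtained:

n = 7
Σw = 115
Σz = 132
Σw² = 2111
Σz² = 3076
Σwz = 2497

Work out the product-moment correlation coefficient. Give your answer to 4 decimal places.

r = (nΣwz − ΣwΣz) / √[(nΣw² − (Σw)²)(nΣz² − (Σz)²)]
Numerator: 7×2497 − 115×132 = 2299
Denominator: √[(14777 − 13225)(21532 − 17424)] = √[1552 × 4108] = 2524.9982
r = 2299 / 2524.9982 ≈ 0.9105

0.9105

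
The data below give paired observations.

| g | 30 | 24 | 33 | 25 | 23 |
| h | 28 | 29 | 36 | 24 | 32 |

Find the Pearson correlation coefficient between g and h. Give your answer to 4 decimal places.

0.4785

n = 5, Σg = 135, Σh = 149, Σg² = 3719, Σh² = 4521, Σgh = 4060
nΣgh − ΣgΣh = 20300 − 20115 = 185
nΣg² − (Σg)² = 18595 − 18225 = 370; nΣh² − (Σh)² = 22605 − 22201 = 404
r = 185 / √(370 × 404) = 185 / 386.6264 ≈ 0.4785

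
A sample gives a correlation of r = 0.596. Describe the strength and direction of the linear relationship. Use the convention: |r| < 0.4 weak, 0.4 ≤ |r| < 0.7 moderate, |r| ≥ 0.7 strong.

r = 0.596 > 0 so the relationship is positive.
|r| = 0.596, which falls in the moderate range.

moderate positive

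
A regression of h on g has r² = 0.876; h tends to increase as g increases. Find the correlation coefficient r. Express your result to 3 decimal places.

|r| = √0.876 = 0.936
The association is positive, so r = 0.936.

0.936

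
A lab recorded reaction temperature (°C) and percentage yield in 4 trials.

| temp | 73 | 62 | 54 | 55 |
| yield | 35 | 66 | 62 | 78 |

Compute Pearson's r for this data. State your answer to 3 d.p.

n = 4, Σx = 244, Σy = 241, Σx² = 15114, Σy² = 15509, Σxy = 14285
nΣxy − ΣxΣy = 57140 − 58804 = -1664
nΣx² − (Σx)² = 60456 − 59536 = 920; nΣy² − (Σy)² = 62036 − 58081 = 3955
r = -1664 / √(920 × 3955) = -1664 / 1907.5115 ≈ -0.872

-0.872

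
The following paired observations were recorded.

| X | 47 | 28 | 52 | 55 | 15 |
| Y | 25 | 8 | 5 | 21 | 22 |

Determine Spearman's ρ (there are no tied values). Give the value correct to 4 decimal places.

Rank X: 3, 2, 4, 5, 1
Rank Y: 5, 2, 1, 3, 4
d = rank(X) − rank(Y): -2, 0, 3, 2, -3; Σd² = 26
ρ = 1 − 6Σd² / [n(n²−1)] = 1 − 6×26 / (5×24) = 1 − 156/120 ≈ -0.3000

-0.3000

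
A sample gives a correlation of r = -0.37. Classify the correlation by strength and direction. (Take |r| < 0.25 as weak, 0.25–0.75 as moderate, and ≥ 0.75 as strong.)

moderate negative

r = -0.37 < 0 so the relationship is negative.
|r| = 0.37, which falls in the moderate range.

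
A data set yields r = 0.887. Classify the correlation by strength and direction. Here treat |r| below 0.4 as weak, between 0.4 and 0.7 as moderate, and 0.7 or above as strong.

r = 0.887 > 0 so the relationship is positive.
|r| = 0.887, which falls in the strong range.

strong positive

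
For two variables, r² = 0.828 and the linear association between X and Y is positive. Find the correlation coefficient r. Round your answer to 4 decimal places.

|r| = √0.828 = 0.9099
The association is positive, so r = 0.9099.

0.9099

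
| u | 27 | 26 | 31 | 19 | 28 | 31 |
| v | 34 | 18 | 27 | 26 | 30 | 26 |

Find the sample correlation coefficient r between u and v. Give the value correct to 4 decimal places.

n = 6, Σu = 162, Σv = 161, Σu² = 4472, Σv² = 4461, Σuv = 4363
nΣuv − ΣuΣv = 26178 − 26082 = 96
nΣu² − (Σu)² = 26832 − 26244 = 588; nΣv² − (Σv)² = 26766 − 25921 = 845
r = 96 / √(588 × 845) = 96 / 704.8830 ≈ 0.1362

0.1362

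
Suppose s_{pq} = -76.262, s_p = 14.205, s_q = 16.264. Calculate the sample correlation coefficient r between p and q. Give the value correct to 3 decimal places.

r = Cov(p,q) / (s_p · s_q) = -76.262 / (14.205 × 16.264)
  = -76.262 / 231.0301 ≈ -0.330

-0.330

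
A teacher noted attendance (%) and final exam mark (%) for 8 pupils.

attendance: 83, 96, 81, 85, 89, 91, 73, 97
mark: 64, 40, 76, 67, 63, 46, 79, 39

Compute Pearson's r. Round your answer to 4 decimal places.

-0.9426

n = 8, Σx = 695, Σy = 474, Σx² = 60831, Σy² = 29808, Σxy = 40346
nΣxy − ΣxΣy = 322768 − 329430 = -6662
nΣx² − (Σx)² = 486648 − 483025 = 3623; nΣy² − (Σy)² = 238464 − 224676 = 13788
r = -6662 / √(3623 × 13788) = -6662 / 7067.8090 ≈ -0.9426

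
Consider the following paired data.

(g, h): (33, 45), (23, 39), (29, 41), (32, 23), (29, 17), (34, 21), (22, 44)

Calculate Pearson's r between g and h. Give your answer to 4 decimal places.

n = 7, Σg = 202, Σh = 230, Σg² = 5964, Σh² = 8422, Σgh = 6482
nΣgh − ΣgΣh = 45374 − 46460 = -1086
nΣg² − (Σg)² = 41748 − 40804 = 944; nΣh² − (Σh)² = 58954 − 52900 = 6054
r = -1086 / √(944 × 6054) = -1086 / 2390.6016 ≈ -0.4543

-0.4543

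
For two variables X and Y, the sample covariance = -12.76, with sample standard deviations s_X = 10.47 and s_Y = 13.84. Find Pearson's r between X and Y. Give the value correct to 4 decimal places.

-0.0881

r = Cov(X,Y) / (s_X · s_Y) = -12.76 / (10.47 × 13.84)
  = -12.76 / 144.9048 ≈ -0.0881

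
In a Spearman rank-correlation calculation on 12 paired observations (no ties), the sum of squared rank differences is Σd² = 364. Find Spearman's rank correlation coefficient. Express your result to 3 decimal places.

ρ = 1 − 6Σd² / [n(n²−1)] = 1 − 6×364 / (12×143)
  = 1 − 2184/1716 = 1 − 1.2727 ≈ -0.273

-0.273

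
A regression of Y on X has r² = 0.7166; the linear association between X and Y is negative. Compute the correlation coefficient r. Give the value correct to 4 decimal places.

|r| = √0.7166 = 0.8465
The association is negative, so r = −0.8465.

-0.8465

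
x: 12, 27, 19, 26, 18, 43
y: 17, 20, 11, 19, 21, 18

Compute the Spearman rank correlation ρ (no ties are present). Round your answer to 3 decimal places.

Rank x: 1, 5, 3, 4, 2, 6
Rank y: 2, 5, 1, 4, 6, 3
d = rank(x) − rank(y): -1, 0, 2, 0, -4, 3; Σd² = 30
ρ = 1 − 6Σd² / [n(n²−1)] = 1 − 6×30 / (6×35) = 1 − 180/210 ≈ 0.143

0.143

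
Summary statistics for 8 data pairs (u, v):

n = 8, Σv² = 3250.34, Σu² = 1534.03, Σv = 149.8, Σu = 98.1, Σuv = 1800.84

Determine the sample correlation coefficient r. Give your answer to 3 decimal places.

r = (nΣuv − ΣuΣv) / √[(nΣu² − (Σu)²)(nΣv² − (Σv)²)]
Numerator: 8×1800.84 − 98.1×149.8 = -288.66
Denominator: √[(12272.24 − 9623.61)(26002.72 − 22440.04)] = √[2648.63 × 3562.68] = 3071.8433
r = -288.66 / 3071.8433 ≈ -0.094

-0.094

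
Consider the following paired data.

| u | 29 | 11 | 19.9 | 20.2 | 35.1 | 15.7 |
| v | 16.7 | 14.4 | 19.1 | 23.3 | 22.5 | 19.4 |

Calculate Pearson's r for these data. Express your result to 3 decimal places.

0.471

n = 6, Σu = 130.9, Σv = 115.4, Σu² = 3244.55, Σv² = 2276.56, Σuv = 2587.78
nΣuv − ΣuΣv = 15526.68 − 15105.86 = 420.82
nΣu² − (Σu)² = 19467.3 − 17134.81 = 2332.49; nΣv² − (Σv)² = 13659.36 − 13317.16 = 342.2
r = 420.82 / √(2332.49 × 342.2) = 420.82 / 893.4081 ≈ 0.471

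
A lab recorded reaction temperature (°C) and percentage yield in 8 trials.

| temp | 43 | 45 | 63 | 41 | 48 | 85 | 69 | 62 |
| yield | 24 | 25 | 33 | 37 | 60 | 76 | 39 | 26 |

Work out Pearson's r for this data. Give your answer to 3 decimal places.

0.574

n = 8, Σx = 456, Σy = 320, Σx² = 27658, Σy² = 15232, Σxy = 19396
nΣxy − ΣxΣy = 155168 − 145920 = 9248
nΣx² − (Σx)² = 221264 − 207936 = 13328; nΣy² − (Σy)² = 121856 − 102400 = 19456
r = 9248 / √(13328 × 19456) = 9248 / 16103.0919 ≈ 0.574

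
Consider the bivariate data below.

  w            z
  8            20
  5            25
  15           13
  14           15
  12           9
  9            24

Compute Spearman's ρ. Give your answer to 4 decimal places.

-0.7714

Rank w: 2, 1, 6, 5, 4, 3
Rank z: 4, 6, 2, 3, 1, 5
d = rank(w) − rank(z): -2, -5, 4, 2, 3, -2; Σd² = 62
ρ = 1 − 6Σd² / [n(n²−1)] = 1 − 6×62 / (6×35) = 1 − 372/210 ≈ -0.7714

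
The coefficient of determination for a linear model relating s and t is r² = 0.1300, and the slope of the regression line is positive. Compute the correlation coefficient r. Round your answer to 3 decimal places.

|r| = √0.1300 = 0.361
The association is positive, so r = 0.361.

0.361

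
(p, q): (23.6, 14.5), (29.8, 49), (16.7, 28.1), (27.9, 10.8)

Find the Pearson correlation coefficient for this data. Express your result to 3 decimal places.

0.213

n = 4, Σp = 98, Σq = 102.4, Σp² = 2502.3, Σq² = 3517.5, Σpq = 2572.99
nΣpq − ΣpΣq = 10291.96 − 10035.2 = 256.76
nΣp² − (Σp)² = 10009.2 − 9604 = 405.2; nΣq² − (Σq)² = 14070 − 10485.76 = 3584.24
r = 256.76 / √(405.2 × 3584.24) = 256.76 / 1205.1282 ≈ 0.213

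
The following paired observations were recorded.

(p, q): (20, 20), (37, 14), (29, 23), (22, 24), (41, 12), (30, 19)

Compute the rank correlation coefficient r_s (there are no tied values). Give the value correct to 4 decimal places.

Rank p: 1, 5, 3, 2, 6, 4
Rank q: 4, 2, 5, 6, 1, 3
d = rank(p) − rank(q): -3, 3, -2, -4, 5, 1; Σd² = 64
ρ = 1 − 6Σd² / [n(n²−1)] = 1 − 6×64 / (6×35) = 1 − 384/210 ≈ -0.8286

-0.8286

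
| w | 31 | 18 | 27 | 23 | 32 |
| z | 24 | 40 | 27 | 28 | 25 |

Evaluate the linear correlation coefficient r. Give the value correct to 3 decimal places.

n = 5, Σw = 131, Σz = 144, Σw² = 3567, Σz² = 4314, Σwz = 3637
nΣwz − ΣwΣz = 18185 − 18864 = -679
nΣw² − (Σw)² = 17835 − 17161 = 674; nΣz² − (Σz)² = 21570 − 20736 = 834
r = -679 / √(674 × 834) = -679 / 749.7440 ≈ -0.906

-0.906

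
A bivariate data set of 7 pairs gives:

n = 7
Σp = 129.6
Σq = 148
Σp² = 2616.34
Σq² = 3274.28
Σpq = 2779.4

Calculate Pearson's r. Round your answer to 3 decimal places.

r = (nΣpq − ΣpΣq) / √[(nΣp² − (Σp)²)(nΣq² − (Σq)²)]
Numerator: 7×2779.4 − 129.6×148 = 275
Denominator: √[(18314.38 − 16796.16)(22919.96 − 21904)] = √[1518.22 × 1015.96] = 1241.9544
r = 275 / 1241.9544 ≈ 0.221

0.221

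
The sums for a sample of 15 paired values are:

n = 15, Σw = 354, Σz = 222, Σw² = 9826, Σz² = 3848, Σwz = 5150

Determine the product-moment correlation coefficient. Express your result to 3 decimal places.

-0.098

r = (nΣwz − ΣwΣz) / √[(nΣw² − (Σw)²)(nΣz² − (Σz)²)]
Numerator: 15×5150 − 354×222 = -1338
Denominator: √[(147390 − 125316)(57720 − 49284)] = √[22074 × 8436] = 13646.1080
r = -1338 / 13646.1080 ≈ -0.098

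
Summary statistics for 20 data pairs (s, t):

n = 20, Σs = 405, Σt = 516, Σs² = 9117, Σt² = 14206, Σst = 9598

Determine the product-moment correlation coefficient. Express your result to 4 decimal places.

r = (nΣst − ΣsΣt) / √[(nΣs² − (Σs)²)(nΣt² − (Σt)²)]
Numerator: 20×9598 − 405×516 = -17020
Denominator: √[(182340 − 164025)(284120 − 266256)] = √[18315 × 17864] = 18088.0944
r = -17020 / 18088.0944 ≈ -0.9410

-0.9410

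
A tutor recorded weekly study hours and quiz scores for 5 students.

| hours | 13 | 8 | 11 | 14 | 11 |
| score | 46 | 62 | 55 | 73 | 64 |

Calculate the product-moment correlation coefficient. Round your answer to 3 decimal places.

0.054

n = 5, Σx = 57, Σy = 300, Σx² = 671, Σy² = 18410, Σxy = 3425
nΣxy − ΣxΣy = 17125 − 17100 = 25
nΣx² − (Σx)² = 3355 − 3249 = 106; nΣy² − (Σy)² = 92050 − 90000 = 2050
r = 25 / √(106 × 2050) = 25 / 466.1545 ≈ 0.054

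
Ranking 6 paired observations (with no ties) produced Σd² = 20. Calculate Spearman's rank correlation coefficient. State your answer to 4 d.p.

0.4286

ρ = 1 − 6Σd² / [n(n²−1)] = 1 − 6×20 / (6×35)
  = 1 − 120/210 = 1 − 0.57143 ≈ 0.4286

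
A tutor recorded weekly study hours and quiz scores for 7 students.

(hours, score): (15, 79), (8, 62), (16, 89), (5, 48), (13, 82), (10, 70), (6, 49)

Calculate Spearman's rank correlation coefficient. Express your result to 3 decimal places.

0.964

Rank hours: 6, 3, 7, 1, 5, 4, 2
Rank score: 5, 3, 7, 1, 6, 4, 2
d = rank(hours) − rank(score): 1, 0, 0, 0, -1, 0, 0; Σd² = 2
ρ = 1 − 6Σd² / [n(n²−1)] = 1 − 6×2 / (7×48) = 1 − 12/336 ≈ 0.964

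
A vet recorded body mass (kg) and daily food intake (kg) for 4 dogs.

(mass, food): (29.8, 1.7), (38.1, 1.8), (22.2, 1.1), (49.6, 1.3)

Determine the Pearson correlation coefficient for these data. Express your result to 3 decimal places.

0.179

n = 4, Σx = 139.7, Σy = 5.9, Σx² = 5292.65, Σy² = 9.03, Σxy = 208.14
nΣxy − ΣxΣy = 832.56 − 824.23 = 8.33
nΣx² − (Σx)² = 21170.6 − 19516.09 = 1654.51; nΣy² − (Σy)² = 36.12 − 34.81 = 1.31
r = 8.33 / √(1654.51 × 1.31) = 8.33 / 46.5554 ≈ 0.179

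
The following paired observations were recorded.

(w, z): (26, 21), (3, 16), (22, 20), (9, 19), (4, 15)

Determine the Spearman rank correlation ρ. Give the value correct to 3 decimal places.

Rank w: 5, 1, 4, 3, 2
Rank z: 5, 2, 4, 3, 1
d = rank(w) − rank(z): 0, -1, 0, 0, 1; Σd² = 2
ρ = 1 − 6Σd² / [n(n²−1)] = 1 − 6×2 / (5×24) = 1 − 12/120 ≈ 0.900

0.900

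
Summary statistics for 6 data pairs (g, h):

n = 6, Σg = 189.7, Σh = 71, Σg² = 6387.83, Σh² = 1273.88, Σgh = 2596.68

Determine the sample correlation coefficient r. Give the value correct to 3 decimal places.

0.855

r = (nΣgh − ΣgΣh) / √[(nΣg² − (Σg)²)(nΣh² − (Σh)²)]
Numerator: 6×2596.68 − 189.7×71 = 2111.38
Denominator: √[(38326.98 − 35986.09)(7643.28 − 5041)] = √[2340.89 × 2602.28] = 2468.1271
r = 2111.38 / 2468.1271 ≈ 0.855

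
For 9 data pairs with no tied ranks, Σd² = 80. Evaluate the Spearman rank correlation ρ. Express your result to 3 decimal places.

ρ = 1 − 6Σd² / [n(n²−1)] = 1 − 6×80 / (9×80)
  = 1 − 480/720 = 1 − 0.6667 ≈ 0.333

0.333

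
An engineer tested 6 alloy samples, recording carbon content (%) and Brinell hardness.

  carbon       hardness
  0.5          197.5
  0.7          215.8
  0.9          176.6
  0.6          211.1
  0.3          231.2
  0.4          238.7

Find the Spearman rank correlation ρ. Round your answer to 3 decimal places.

Rank carbon: 3, 5, 6, 4, 1, 2
Rank hardness: 2, 4, 1, 3, 5, 6
d = rank(carbon) − rank(hardness): 1, 1, 5, 1, -4, -4; Σd² = 60
ρ = 1 − 6Σd² / [n(n²−1)] = 1 − 6×60 / (6×35) = 1 − 360/210 ≈ -0.714

-0.714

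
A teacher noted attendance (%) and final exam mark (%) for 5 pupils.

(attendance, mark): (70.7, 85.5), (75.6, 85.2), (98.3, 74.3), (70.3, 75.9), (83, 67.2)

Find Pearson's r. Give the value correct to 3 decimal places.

n = 5, Σx = 397.9, Σy = 388.1, Σx² = 32207.83, Σy² = 30366.43, Σxy = 30703.03
nΣxy − ΣxΣy = 153515.15 − 154424.99 = -909.84
nΣx² − (Σx)² = 161039.15 − 158324.41 = 2714.74; nΣy² − (Σy)² = 151832.15 − 150621.61 = 1210.54
r = -909.84 / √(2714.74 × 1210.54) = -909.84 / 1812.8159 ≈ -0.502

-0.502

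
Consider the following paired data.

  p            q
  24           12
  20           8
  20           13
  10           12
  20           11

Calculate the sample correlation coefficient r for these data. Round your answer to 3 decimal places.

n = 5, Σp = 94, Σq = 56, Σp² = 1876, Σq² = 642, Σpq = 1048
nΣpq − ΣpΣq = 5240 − 5264 = -24
nΣp² − (Σp)² = 9380 − 8836 = 544; nΣq² − (Σq)² = 3210 − 3136 = 74
r = -24 / √(544 × 74) = -24 / 200.6390 ≈ -0.120

-0.120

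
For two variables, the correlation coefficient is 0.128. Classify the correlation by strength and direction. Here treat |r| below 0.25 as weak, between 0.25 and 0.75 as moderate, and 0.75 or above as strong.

weak positive

r = 0.128 > 0 so the relationship is positive.
|r| = 0.128, which falls in the weak range.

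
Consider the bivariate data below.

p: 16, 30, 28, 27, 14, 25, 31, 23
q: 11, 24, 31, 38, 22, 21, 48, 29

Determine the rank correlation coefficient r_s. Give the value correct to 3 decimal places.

0.690

Rank p: 2, 7, 6, 5, 1, 4, 8, 3
Rank q: 1, 4, 6, 7, 3, 2, 8, 5
d = rank(p) − rank(q): 1, 3, 0, -2, -2, 2, 0, -2; Σd² = 26
ρ = 1 − 6Σd² / [n(n²−1)] = 1 − 6×26 / (8×63) = 1 − 156/504 ≈ 0.690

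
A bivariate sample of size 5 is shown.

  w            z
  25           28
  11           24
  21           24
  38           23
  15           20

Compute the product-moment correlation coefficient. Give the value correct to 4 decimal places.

0.2007

n = 5, Σw = 110, Σz = 119, Σw² = 2856, Σz² = 2865, Σwz = 2642
nΣwz − ΣwΣz = 13210 − 13090 = 120
nΣw² − (Σw)² = 14280 − 12100 = 2180; nΣz² − (Σz)² = 14325 − 14161 = 164
r = 120 / √(2180 × 164) = 120 / 597.9298 ≈ 0.2007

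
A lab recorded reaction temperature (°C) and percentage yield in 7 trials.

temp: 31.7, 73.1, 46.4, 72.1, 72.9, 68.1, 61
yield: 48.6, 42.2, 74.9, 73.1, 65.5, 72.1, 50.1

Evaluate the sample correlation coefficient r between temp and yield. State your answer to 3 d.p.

n = 7, Σx = 425.3, Σy = 426.5, Σx² = 27372.89, Σy² = 27095.09, Σxy = 26112.37
nΣxy − ΣxΣy = 182786.59 − 181390.45 = 1396.14
nΣx² − (Σx)² = 191610.23 − 180880.09 = 10730.14; nΣy² − (Σy)² = 189665.63 − 181902.25 = 7763.38
r = 1396.14 / √(10730.14 × 7763.38) = 1396.14 / 9127.0014 ≈ 0.153

0.153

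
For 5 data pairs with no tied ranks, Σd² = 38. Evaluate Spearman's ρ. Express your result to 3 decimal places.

-0.900

ρ = 1 − 6Σd² / [n(n²−1)] = 1 − 6×38 / (5×24)
  = 1 − 228/120 = 1 − 1.9000 ≈ -0.900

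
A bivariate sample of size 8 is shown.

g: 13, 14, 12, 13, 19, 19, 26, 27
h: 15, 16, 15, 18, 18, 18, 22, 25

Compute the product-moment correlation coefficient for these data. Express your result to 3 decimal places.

n = 8, Σg = 143, Σh = 147, Σg² = 2805, Σh² = 2787, Σgh = 2764
nΣgh − ΣgΣh = 22112 − 21021 = 1091
nΣg² − (Σg)² = 22440 − 20449 = 1991; nΣh² − (Σh)² = 22296 − 21609 = 687
r = 1091 / √(1991 × 687) = 1091 / 1169.5371 ≈ 0.933

0.933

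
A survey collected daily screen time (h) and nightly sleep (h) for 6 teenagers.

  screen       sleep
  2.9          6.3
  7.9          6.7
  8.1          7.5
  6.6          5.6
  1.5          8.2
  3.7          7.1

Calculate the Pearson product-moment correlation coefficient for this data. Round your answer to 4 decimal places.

-0.3414

n = 6, Σx = 30.7, Σy = 41.4, Σx² = 195.93, Σy² = 289.84, Σxy = 207.48
nΣxy − ΣxΣy = 1244.88 − 1270.98 = -26.1
nΣx² − (Σx)² = 1175.58 − 942.49 = 233.09; nΣy² − (Σy)² = 1739.04 − 1713.96 = 25.08
r = -26.1 / √(233.09 × 25.08) = -26.1 / 76.4585 ≈ -0.3414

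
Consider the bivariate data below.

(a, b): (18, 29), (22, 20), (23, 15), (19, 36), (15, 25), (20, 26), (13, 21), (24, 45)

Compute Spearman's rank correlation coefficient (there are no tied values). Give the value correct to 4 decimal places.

Rank a: 3, 6, 7, 4, 2, 5, 1, 8
Rank b: 6, 2, 1, 7, 4, 5, 3, 8
d = rank(a) − rank(b): -3, 4, 6, -3, -2, 0, -2, 0; Σd² = 78
ρ = 1 − 6Σd² / [n(n²−1)] = 1 − 6×78 / (8×63) = 1 − 468/504 ≈ 0.0714

0.0714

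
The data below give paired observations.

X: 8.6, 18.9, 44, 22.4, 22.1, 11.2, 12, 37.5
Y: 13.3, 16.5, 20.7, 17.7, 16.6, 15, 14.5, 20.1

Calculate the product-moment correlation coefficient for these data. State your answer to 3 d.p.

0.979

n = 8, ΣX = 176.7, ΣY = 134.4, ΣX² = 5033.03, ΣY² = 2305.74, ΣXY = 3196.12
nΣXY − ΣXΣY = 25568.96 − 23748.48 = 1820.48
nΣX² − (ΣX)² = 40264.24 − 31222.89 = 9041.35; nΣY² − (ΣY)² = 18445.92 − 18063.36 = 382.56
r = 1820.48 / √(9041.35 × 382.56) = 1820.48 / 1859.8008 ≈ 0.979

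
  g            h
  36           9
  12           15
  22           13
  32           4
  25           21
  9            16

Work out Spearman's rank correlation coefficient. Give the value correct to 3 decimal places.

-0.600

Rank g: 6, 2, 3, 5, 4, 1
Rank h: 2, 4, 3, 1, 6, 5
d = rank(g) − rank(h): 4, -2, 0, 4, -2, -4; Σd² = 56
ρ = 1 − 6Σd² / [n(n²−1)] = 1 − 6×56 / (6×35) = 1 − 336/210 ≈ -0.600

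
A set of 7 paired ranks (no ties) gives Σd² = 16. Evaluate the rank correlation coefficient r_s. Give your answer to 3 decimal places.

0.714

ρ = 1 − 6Σd² / [n(n²−1)] = 1 − 6×16 / (7×48)
  = 1 − 96/336 = 1 − 0.2857 ≈ 0.714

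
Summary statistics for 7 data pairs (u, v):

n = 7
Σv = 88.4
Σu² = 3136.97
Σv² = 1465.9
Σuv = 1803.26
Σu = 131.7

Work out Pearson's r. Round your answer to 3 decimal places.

0.292

r = (nΣuv − ΣuΣv) / √[(nΣu² − (Σu)²)(nΣv² − (Σv)²)]
Numerator: 7×1803.26 − 131.7×88.4 = 980.54
Denominator: √[(21958.79 − 17344.89)(10261.3 − 7814.56)] = √[4613.9 × 2446.74] = 3359.9127
r = 980.54 / 3359.9127 ≈ 0.292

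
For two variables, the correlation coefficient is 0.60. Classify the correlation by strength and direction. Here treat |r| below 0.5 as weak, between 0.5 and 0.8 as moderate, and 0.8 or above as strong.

r = 0.60 > 0 so the relationship is positive.
|r| = 0.60, which falls in the moderate range.

moderate positive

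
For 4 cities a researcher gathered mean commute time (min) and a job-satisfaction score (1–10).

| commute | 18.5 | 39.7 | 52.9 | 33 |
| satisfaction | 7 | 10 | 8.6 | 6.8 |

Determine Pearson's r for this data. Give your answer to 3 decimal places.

0.599

n = 4, Σx = 144.1, Σy = 32.4, Σx² = 5805.75, Σy² = 269.2, Σxy = 1205.84
nΣxy − ΣxΣy = 4823.36 − 4668.84 = 154.52
nΣx² − (Σx)² = 23223 − 20764.81 = 2458.19; nΣy² − (Σy)² = 1076.8 − 1049.76 = 27.04
r = 154.52 / √(2458.19 × 27.04) = 154.52 / 257.8167 ≈ 0.599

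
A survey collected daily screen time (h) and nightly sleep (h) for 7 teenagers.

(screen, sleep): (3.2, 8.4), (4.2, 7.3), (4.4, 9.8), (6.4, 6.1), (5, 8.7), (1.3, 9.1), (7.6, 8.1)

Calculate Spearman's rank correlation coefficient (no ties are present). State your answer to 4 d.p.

Rank screen: 2, 3, 4, 6, 5, 1, 7
Rank sleep: 4, 2, 7, 1, 5, 6, 3
d = rank(screen) − rank(sleep): -2, 1, -3, 5, 0, -5, 4; Σd² = 80
ρ = 1 − 6Σd² / [n(n²−1)] = 1 − 6×80 / (7×48) = 1 − 480/336 ≈ -0.4286

-0.4286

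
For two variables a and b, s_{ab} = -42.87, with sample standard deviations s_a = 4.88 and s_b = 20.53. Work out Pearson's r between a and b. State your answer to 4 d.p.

-0.4279

r = Cov(a,b) / (s_a · s_b) = -42.87 / (4.88 × 20.53)
  = -42.87 / 100.1864 ≈ -0.4279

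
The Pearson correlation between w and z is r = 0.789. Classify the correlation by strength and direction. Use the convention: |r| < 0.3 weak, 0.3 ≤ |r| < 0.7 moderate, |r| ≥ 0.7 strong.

strong positive

r = 0.789 > 0 so the relationship is positive.
|r| = 0.789, which falls in the strong range.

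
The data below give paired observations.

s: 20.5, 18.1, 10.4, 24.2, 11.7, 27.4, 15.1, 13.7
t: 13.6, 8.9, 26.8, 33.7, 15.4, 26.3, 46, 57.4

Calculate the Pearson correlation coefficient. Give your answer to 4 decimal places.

n = 8, Σs = 141.1, Σt = 228.1, Σs² = 2745.01, Σt² = 8457.71, Σst = 3915.93
nΣst − ΣsΣt = 31327.44 − 32184.91 = -857.47
nΣs² − (Σs)² = 21960.08 − 19909.21 = 2050.87; nΣt² − (Σt)² = 67661.68 − 52029.61 = 15632.07
r = -857.47 / √(2050.87 × 15632.07) = -857.47 / 5662.0971 ≈ -0.1514

-0.1514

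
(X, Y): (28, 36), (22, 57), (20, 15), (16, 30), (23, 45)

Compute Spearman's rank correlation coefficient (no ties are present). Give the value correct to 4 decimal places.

Rank X: 5, 3, 2, 1, 4
Rank Y: 3, 5, 1, 2, 4
d = rank(X) − rank(Y): 2, -2, 1, -1, 0; Σd² = 10
ρ = 1 − 6Σd² / [n(n²−1)] = 1 − 6×10 / (5×24) = 1 − 60/120 ≈ 0.5000

0.5000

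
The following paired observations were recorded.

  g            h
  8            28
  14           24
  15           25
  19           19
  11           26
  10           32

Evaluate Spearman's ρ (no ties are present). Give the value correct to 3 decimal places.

-0.886

Rank g: 1, 4, 5, 6, 3, 2
Rank h: 5, 2, 3, 1, 4, 6
d = rank(g) − rank(h): -4, 2, 2, 5, -1, -4; Σd² = 66
ρ = 1 − 6Σd² / [n(n²−1)] = 1 − 6×66 / (6×35) = 1 − 396/210 ≈ -0.886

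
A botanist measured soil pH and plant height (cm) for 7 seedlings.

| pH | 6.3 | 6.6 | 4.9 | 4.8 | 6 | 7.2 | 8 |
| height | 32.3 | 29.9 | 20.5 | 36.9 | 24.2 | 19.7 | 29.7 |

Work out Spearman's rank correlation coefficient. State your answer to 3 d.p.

-0.321

Rank pH: 4, 5, 2, 1, 3, 6, 7
Rank height: 6, 5, 2, 7, 3, 1, 4
d = rank(pH) − rank(height): -2, 0, 0, -6, 0, 5, 3; Σd² = 74
ρ = 1 − 6Σd² / [n(n²−1)] = 1 − 6×74 / (7×48) = 1 − 444/336 ≈ -0.321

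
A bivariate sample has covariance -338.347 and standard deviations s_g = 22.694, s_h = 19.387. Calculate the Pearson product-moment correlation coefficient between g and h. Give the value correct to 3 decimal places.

r = Cov(g,h) / (s_g · s_h) = -338.347 / (22.694 × 19.387)
  = -338.347 / 439.9686 ≈ -0.769

-0.769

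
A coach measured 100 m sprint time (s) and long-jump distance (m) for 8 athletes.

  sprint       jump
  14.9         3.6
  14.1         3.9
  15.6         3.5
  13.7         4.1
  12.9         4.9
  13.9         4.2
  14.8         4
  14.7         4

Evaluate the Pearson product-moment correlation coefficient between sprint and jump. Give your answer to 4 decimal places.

-0.9033

n = 8, Σx = 114.6, Σy = 32.2, Σx² = 1646.62, Σy² = 130.88, Σxy = 458.99
nΣxy − ΣxΣy = 3671.92 − 3690.12 = -18.2
nΣx² − (Σx)² = 13172.96 − 13133.16 = 39.8; nΣy² − (Σy)² = 1047.04 − 1036.84 = 10.2
r = -18.2 / √(39.8 × 10.2) = -18.2 / 20.1484 ≈ -0.9033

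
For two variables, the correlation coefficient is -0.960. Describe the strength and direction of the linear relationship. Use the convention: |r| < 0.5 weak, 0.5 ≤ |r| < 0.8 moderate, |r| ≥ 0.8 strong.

r = -0.960 < 0 so the relationship is negative.
|r| = 0.960, which falls in the strong range.

strong negative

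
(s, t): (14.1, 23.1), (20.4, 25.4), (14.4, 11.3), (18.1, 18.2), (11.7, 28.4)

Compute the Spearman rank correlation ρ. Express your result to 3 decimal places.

Rank s: 2, 5, 3, 4, 1
Rank t: 3, 4, 1, 2, 5
d = rank(s) − rank(t): -1, 1, 2, 2, -4; Σd² = 26
ρ = 1 − 6Σd² / [n(n²−1)] = 1 − 6×26 / (5×24) = 1 − 156/120 ≈ -0.300

-0.300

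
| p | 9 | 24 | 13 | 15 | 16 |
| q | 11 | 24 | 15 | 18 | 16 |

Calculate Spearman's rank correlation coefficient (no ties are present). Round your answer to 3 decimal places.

Rank p: 1, 5, 2, 3, 4
Rank q: 1, 5, 2, 4, 3
d = rank(p) − rank(q): 0, 0, 0, -1, 1; Σd² = 2
ρ = 1 − 6Σd² / [n(n²−1)] = 1 − 6×2 / (5×24) = 1 − 12/120 ≈ 0.900

0.900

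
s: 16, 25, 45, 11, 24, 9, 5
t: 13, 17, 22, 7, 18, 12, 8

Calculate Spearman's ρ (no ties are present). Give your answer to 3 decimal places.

0.857

Rank s: 4, 6, 7, 3, 5, 2, 1
Rank t: 4, 5, 7, 1, 6, 3, 2
d = rank(s) − rank(t): 0, 1, 0, 2, -1, -1, -1; Σd² = 8
ρ = 1 − 6Σd² / [n(n²−1)] = 1 − 6×8 / (7×48) = 1 − 48/336 ≈ 0.857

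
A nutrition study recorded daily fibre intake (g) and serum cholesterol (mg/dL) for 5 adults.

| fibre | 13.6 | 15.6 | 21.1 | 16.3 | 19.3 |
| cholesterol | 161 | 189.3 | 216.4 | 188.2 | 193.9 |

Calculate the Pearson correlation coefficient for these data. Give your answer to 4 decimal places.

0.9227

n = 5, Σx = 85.9, Σy = 948.8, Σx² = 1511.71, Σy² = 181600.9, Σxy = 16518.65
nΣxy − ΣxΣy = 82593.25 − 81501.92 = 1091.33
nΣx² − (Σx)² = 7558.55 − 7378.81 = 179.74; nΣy² − (Σy)² = 908004.5 − 900221.44 = 7783.06
r = 1091.33 / √(179.74 × 7783.06) = 1091.33 / 1182.7625 ≈ 0.9227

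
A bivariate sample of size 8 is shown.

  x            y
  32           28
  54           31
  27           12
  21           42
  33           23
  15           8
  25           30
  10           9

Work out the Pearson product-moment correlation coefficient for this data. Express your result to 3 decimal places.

n = 8, Σx = 217, Σy = 183, Σx² = 7149, Σy² = 5227, Σxy = 5495
nΣxy − ΣxΣy = 43960 − 39711 = 4249
nΣx² − (Σx)² = 57192 − 47089 = 10103; nΣy² − (Σy)² = 41816 − 33489 = 8327
r = 4249 / √(10103 × 8327) = 4249 / 9172.1143 ≈ 0.463

0.463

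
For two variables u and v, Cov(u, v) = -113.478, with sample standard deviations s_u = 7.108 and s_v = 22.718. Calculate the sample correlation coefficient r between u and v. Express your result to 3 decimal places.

-0.703

r = Cov(u,v) / (s_u · s_v) = -113.478 / (7.108 × 22.718)
  = -113.478 / 161.4795 ≈ -0.703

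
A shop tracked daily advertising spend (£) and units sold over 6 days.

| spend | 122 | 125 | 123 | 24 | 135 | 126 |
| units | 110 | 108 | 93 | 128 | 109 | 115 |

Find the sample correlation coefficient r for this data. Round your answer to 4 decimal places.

n = 6, Σx = 655, Σy = 663, Σx² = 80315, Σy² = 73903, Σxy = 70636
nΣxy − ΣxΣy = 423816 − 434265 = -10449
nΣx² − (Σx)² = 481890 − 429025 = 52865; nΣy² − (Σy)² = 443418 − 439569 = 3849
r = -10449 / √(52865 × 3849) = -10449 / 14264.5499 ≈ -0.7325

-0.7325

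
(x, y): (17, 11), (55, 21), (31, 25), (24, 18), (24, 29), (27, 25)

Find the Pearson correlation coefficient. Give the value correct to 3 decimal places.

0.220

n = 6, Σx = 178, Σy = 129, Σx² = 6156, Σy² = 2977, Σxy = 3920
nΣxy − ΣxΣy = 23520 − 22962 = 558
nΣx² − (Σx)² = 36936 − 31684 = 5252; nΣy² − (Σy)² = 17862 − 16641 = 1221
r = 558 / √(5252 × 1221) = 558 / 2532.3294 ≈ 0.220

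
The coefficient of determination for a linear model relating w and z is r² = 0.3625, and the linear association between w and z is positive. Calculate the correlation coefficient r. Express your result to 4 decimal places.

|r| = √0.3625 = 0.6021
The association is positive, so r = 0.6021.

0.6021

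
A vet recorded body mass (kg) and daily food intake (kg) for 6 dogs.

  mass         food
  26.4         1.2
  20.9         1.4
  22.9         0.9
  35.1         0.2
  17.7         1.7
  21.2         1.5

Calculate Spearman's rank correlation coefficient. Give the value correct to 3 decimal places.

-0.886

Rank mass: 5, 2, 4, 6, 1, 3
Rank food: 3, 4, 2, 1, 6, 5
d = rank(mass) − rank(food): 2, -2, 2, 5, -5, -2; Σd² = 66
ρ = 1 − 6Σd² / [n(n²−1)] = 1 − 6×66 / (6×35) = 1 − 396/210 ≈ -0.886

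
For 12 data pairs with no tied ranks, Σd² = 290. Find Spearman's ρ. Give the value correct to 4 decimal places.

-0.0140

ρ = 1 − 6Σd² / [n(n²−1)] = 1 − 6×290 / (12×143)
  = 1 − 1740/1716 = 1 − 1.01399 ≈ -0.0140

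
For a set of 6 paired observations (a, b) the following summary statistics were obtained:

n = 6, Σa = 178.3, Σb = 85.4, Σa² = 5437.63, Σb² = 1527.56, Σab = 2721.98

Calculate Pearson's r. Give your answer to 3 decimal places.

0.884

r = (nΣab − ΣaΣb) / √[(nΣa² − (Σa)²)(nΣb² − (Σb)²)]
Numerator: 6×2721.98 − 178.3×85.4 = 1105.06
Denominator: √[(32625.78 − 31790.89)(9165.36 − 7293.16)] = √[834.89 × 1872.2] = 1250.2324
r = 1105.06 / 1250.2324 ≈ 0.884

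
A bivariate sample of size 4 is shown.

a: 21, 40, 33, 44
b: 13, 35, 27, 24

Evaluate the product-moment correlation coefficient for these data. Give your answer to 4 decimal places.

n = 4, Σa = 138, Σb = 99, Σa² = 5066, Σb² = 2699, Σab = 3620
nΣab − ΣaΣb = 14480 − 13662 = 818
nΣa² − (Σa)² = 20264 − 19044 = 1220; nΣb² − (Σb)² = 10796 − 9801 = 995
r = 818 / √(1220 × 995) = 818 / 1101.7713 ≈ 0.7424

0.7424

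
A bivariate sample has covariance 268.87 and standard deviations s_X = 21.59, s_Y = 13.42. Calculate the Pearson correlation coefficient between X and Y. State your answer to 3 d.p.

r = Cov(X,Y) / (s_X · s_Y) = 268.87 / (21.59 × 13.42)
  = 268.87 / 289.7378 ≈ 0.928

0.928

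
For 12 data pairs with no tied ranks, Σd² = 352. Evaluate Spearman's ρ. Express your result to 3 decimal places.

ρ = 1 − 6Σd² / [n(n²−1)] = 1 − 6×352 / (12×143)
  = 1 − 2112/1716 = 1 − 1.2308 ≈ -0.231

-0.231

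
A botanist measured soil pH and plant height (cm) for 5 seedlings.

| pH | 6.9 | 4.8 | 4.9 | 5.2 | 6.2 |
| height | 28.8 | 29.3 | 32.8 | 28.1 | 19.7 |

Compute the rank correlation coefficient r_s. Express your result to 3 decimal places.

Rank pH: 5, 1, 2, 3, 4
Rank height: 3, 4, 5, 2, 1
d = rank(pH) − rank(height): 2, -3, -3, 1, 3; Σd² = 32
ρ = 1 − 6Σd² / [n(n²−1)] = 1 − 6×32 / (5×24) = 1 − 192/120 ≈ -0.600

-0.600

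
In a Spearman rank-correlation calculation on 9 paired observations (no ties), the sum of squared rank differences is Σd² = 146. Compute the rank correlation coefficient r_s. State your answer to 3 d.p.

ρ = 1 − 6Σd² / [n(n²−1)] = 1 − 6×146 / (9×80)
  = 1 − 876/720 = 1 − 1.2167 ≈ -0.217

-0.217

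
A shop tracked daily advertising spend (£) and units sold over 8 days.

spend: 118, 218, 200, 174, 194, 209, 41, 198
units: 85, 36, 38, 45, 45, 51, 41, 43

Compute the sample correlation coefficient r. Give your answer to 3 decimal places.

-0.303

n = 8, Σx = 1352, Σy = 384, Σx² = 253926, Σy² = 20146, Σxy = 62892
nΣxy − ΣxΣy = 503136 − 519168 = -16032
nΣx² − (Σx)² = 2031408 − 1827904 = 203504; nΣy² − (Σy)² = 161168 − 147456 = 13712
r = -16032 / √(203504 × 13712) = -16032 / 52824.6803 ≈ -0.303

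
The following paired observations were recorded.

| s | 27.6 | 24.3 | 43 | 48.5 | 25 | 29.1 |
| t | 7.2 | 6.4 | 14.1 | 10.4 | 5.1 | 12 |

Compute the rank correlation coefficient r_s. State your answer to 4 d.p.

0.7714

Rank s: 3, 1, 5, 6, 2, 4
Rank t: 3, 2, 6, 4, 1, 5
d = rank(s) − rank(t): 0, -1, -1, 2, 1, -1; Σd² = 8
ρ = 1 − 6Σd² / [n(n²−1)] = 1 − 6×8 / (6×35) = 1 − 48/210 ≈ 0.7714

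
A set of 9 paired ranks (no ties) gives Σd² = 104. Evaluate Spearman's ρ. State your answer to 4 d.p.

ρ = 1 − 6Σd² / [n(n²−1)] = 1 − 6×104 / (9×80)
  = 1 − 624/720 = 1 − 0.86667 ≈ 0.1333

0.1333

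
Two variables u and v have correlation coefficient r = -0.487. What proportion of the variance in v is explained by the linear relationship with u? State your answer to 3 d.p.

0.237

r² = (-0.487)² = 0.237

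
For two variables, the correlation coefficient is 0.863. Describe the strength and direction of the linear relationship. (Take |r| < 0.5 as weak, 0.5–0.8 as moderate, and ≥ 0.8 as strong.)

strong positive

r = 0.863 > 0 so the relationship is positive.
|r| = 0.863, which falls in the strong range.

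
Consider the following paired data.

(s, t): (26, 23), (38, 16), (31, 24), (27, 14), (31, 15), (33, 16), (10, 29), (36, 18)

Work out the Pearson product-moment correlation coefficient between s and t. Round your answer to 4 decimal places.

n = 8, Σs = 232, Σt = 155, Σs² = 7256, Σt² = 3203, Σst = 4259
nΣst − ΣsΣt = 34072 − 35960 = -1888
nΣs² − (Σs)² = 58048 − 53824 = 4224; nΣt² − (Σt)² = 25624 − 24025 = 1599
r = -1888 / √(4224 × 1599) = -1888 / 2598.8798 ≈ -0.7265

-0.7265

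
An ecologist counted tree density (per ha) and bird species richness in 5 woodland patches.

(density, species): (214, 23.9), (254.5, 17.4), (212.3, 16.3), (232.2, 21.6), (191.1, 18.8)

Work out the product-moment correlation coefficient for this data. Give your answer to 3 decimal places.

-0.097

n = 5, Σx = 1104.1, Σy = 98, Σx² = 246073.59, Σy² = 1959.66, Σxy = 21611.59
nΣxy − ΣxΣy = 108057.95 − 108201.8 = -143.85
nΣx² − (Σx)² = 1230367.95 − 1219036.81 = 11331.14; nΣy² − (Σy)² = 9798.3 − 9604 = 194.3
r = -143.85 / √(11331.14 × 194.3) = -143.85 / 1483.7926 ≈ -0.097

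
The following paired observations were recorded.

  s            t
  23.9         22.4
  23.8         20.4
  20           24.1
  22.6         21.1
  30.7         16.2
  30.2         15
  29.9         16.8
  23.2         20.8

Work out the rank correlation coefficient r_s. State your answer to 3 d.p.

Rank s: 5, 4, 1, 2, 8, 7, 6, 3
Rank t: 7, 4, 8, 6, 2, 1, 3, 5
d = rank(s) − rank(t): -2, 0, -7, -4, 6, 6, 3, -2; Σd² = 154
ρ = 1 − 6Σd² / [n(n²−1)] = 1 − 6×154 / (8×63) = 1 − 924/504 ≈ -0.833

-0.833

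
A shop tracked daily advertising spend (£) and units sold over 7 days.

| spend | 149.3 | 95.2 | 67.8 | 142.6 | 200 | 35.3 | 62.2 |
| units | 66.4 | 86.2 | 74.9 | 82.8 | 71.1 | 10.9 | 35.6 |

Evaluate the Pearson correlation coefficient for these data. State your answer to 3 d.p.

n = 7, Σx = 752.4, Σy = 427.9, Σx² = 101400.06, Σy² = 30746.63, Σxy = 51824.35
nΣxy − ΣxΣy = 362770.45 − 321951.96 = 40818.49
nΣx² − (Σx)² = 709800.42 − 566105.76 = 143694.66; nΣy² − (Σy)² = 215226.41 − 183098.41 = 32128
r = 40818.49 / √(143694.66 × 32128) = 40818.49 / 67945.7286 ≈ 0.601

0.601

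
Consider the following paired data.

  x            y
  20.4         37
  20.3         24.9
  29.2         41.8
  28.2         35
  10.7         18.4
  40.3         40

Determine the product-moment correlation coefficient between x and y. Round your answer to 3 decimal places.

0.814

n = 6, Σx = 149.1, Σy = 197.1, Σx² = 4214.71, Σy² = 6899.81, Σxy = 5276.71
nΣxy − ΣxΣy = 31660.26 − 29387.61 = 2272.65
nΣx² − (Σx)² = 25288.26 − 22230.81 = 3057.45; nΣy² − (Σy)² = 41398.86 − 38848.41 = 2550.45
r = 2272.65 / √(3057.45 × 2550.45) = 2272.65 / 2792.4673 ≈ 0.814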